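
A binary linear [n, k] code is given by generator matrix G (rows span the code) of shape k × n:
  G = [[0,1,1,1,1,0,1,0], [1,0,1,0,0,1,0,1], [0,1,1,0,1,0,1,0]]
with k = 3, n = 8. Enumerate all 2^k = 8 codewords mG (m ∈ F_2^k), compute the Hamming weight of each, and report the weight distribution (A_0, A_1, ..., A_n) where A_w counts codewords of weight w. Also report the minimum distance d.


Weight distribution: A_0 = 1, A_1 = 1, A_4 = 2, A_5 = 2, A_6 = 1, A_7 = 1. Minimum distance d = 1.

Enumerate all 2^3 = 8 messages m ∈ F_2^3.
For each, compute codeword c = mG in F_2^8, then tally its weight.
  m = 000 → c = 00000000, weight = 0.
  m = 100 → c = 01111010, weight = 5.
  m = 010 → c = 10100101, weight = 4.
  m = 110 → c = 11011111, weight = 7.
  m = 001 → c = 01101010, weight = 4.
  m = 101 → c = 00010000, weight = 1.
  m = 011 → c = 11001111, weight = 6.
  m = 111 → c = 10110101, weight = 5.
Tally weights:
  weight 0: 1 codewords.
  weight 1: 1 codewords.
  weight 4: 2 codewords.
  weight 5: 2 codewords.
  weight 6: 1 codewords.
  weight 7: 1 codewords.
Minimum distance d = smallest w > 0 with A_w > 0 = 1.
Sanity: Σ A_w = 8 = 2^3 = 8 ✓.


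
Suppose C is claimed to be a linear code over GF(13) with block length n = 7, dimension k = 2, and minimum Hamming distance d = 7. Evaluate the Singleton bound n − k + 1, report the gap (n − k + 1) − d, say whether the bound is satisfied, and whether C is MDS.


Singleton RHS = n − k + 1 = 6, slack = -1, bound violated (no such code; not MDS).

Singleton bound: d ≤ n − k + 1.
Here n = 7, k = 2, so n − k + 1 = 6.
Given d = 7, check d ≤ 6: NO.
Slack = (n − k + 1) − d = -1.
The slack is negative: d = 7 exceeds n − k + 1 = 6 by 1, so the Singleton bound is violated and no linear [7, 2, 7]_13 code can exist. In particular it is not MDS (MDS requires d = n − k + 1 exactly).
Description: the claimed parameters are [7, 2, 7]_13; such a code would be impossible (violates the Singleton bound).


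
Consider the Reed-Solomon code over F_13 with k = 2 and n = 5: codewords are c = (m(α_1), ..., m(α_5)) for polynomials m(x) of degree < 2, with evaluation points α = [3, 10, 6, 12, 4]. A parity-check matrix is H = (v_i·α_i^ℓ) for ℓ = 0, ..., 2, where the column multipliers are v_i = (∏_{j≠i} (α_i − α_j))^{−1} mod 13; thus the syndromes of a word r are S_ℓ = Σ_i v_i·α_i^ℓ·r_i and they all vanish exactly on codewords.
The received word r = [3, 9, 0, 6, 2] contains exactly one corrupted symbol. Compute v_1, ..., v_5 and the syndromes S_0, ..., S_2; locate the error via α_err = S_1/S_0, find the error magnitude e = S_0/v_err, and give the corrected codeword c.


S = (2, 11, 2), error at position 4, error magnitude e = 12, c = [3, 9, 0, 7, 2].

Step 1: column multipliers v_i = (∏_{j≠i}(α_i − α_j))^{−1} mod 13.
  i = 1 (α = 3): (3−10)(3−6)(3−12)(3−4) = (−7)·(−3)·(−9)·(−1) = 189 ≡ 7, so v_1 = 7^{−1} = 2 (mod 13).
  i = 2 (α = 10): (10−3)(10−6)(10−12)(10−4) = 7·4·(−2)·6 = −336 ≡ 2, so v_2 = 2^{−1} = 7 (mod 13).
  i = 3 (α = 6): (6−3)(6−10)(6−12)(6−4) = 3·(−4)·(−6)·2 = 144 ≡ 1, so v_3 = 1^{−1} = 1 (mod 13).
  i = 4 (α = 12): (12−3)(12−10)(12−6)(12−4) = 9·2·6·8 = 864 ≡ 6, so v_4 = 6^{−1} = 11 (mod 13).
  i = 5 (α = 4): (4−3)(4−10)(4−6)(4−12) = 1·(−6)·(−2)·(−8) = −96 ≡ 8, so v_5 = 8^{−1} = 5 (mod 13).
  v = [2, 7, 1, 11, 5].
Step 2: syndromes of r = [3, 9, 0, 6, 2] (all sums mod 13).
  S_0 = Σ v_i r_i = 2·3 + 7·9 + 1·0 + 11·6 + 5·2 = 145 ≡ 2.
  S_1 = Σ v_i α_i r_i = 2·3·3 + 7·10·9 + 1·6·0 + 11·12·6 + 5·4·2 = 1480 ≡ 11.
  α_i^2 mod 13 = [9, 9, 10, 1, 3].
  S_2 = Σ v_i α_i^2 r_i = 2·9·3 + 7·9·9 + 1·10·0 + 11·1·6 + 5·3·2 = 717 ≡ 2.
  S = (2, 11, 2) ≠ 0, so r is not a codeword (an error is present).
Step 3: locate the error. For a single error e at position i, S_ℓ = v_i·e·α_i^ℓ, so α_err = S_1/S_0.
  S_0^{−1} = 2^{−1} = 7 (mod 13), so α_err = 11·7 = 77 ≡ 12 = α_4. Error position i = 4.
  Consistency check: S_2/S_1 = 2·6 = 12 ≡ 12 = α_err ✓ (single-error assumption holds).
Step 4: error magnitude e = S_0/v_4 = S_0·∏_{j≠4}(α_4 − α_j) = 2·6 = 12 ≡ 12 (mod 13).
Step 5: correct position 4: c_4 = r_4 − e = 6 − 12 ≡ 7 (mod 13). Hence c = [3, 9, 0, 7, 2].
  Check: interpolating c through the α_i gives m(x) = 6 + 12·x (degree < 2) with m(α_i) = c_i for every i, so c is indeed a codeword.


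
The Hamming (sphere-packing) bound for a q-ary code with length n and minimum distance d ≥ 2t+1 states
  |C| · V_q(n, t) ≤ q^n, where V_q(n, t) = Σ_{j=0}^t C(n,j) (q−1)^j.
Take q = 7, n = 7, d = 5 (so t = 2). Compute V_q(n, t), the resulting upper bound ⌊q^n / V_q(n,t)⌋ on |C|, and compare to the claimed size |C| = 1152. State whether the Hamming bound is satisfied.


V_q(n, t) = 799, q^n = 823543, Hamming bound = 1030, |C| = 1152 > bound (violated).

Step 1: Compute V_q(n, t) = Σ_{j=0}^2 C(n, j) (q−1)^j.
  j = 0: C(7,0)·(6)^0 = 1·1 = 1.
  j = 1: C(7,1)·(6)^1 = 7·6 = 42.
  j = 2: C(7,2)·(6)^2 = 21·36 = 756.
  V_q(n, t) = 1 + 42 + 756 = 799.
Step 2: q^n = 7^7 = 823543.
Step 3: Hamming bound ⌊q^n / V_q(n,t)⌋ = ⌊823543/799⌋ = 1030.
Step 4: Compare |C| = 1152 to 1030: violated.
The claimed |C| lies above the Hamming bound, so no 7-ary code of length 7 with d ≥ 5 can have 1152 codewords.


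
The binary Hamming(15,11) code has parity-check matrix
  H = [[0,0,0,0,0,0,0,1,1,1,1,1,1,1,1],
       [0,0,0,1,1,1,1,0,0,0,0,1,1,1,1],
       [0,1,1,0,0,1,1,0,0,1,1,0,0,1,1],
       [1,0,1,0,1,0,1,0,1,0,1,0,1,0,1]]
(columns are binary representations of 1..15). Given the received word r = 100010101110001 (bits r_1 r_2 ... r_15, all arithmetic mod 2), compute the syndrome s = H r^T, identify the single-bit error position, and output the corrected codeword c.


s = (0, 1, 0, 0)^T, error position = 4, corrected codeword c = 100110101110001

Compute s = H r^T mod 2 one row at a time:
  s_1 = 0 + 1 + 1 + 1 + 0 + 0 + 0 + 1 = 4 ≡ 0 (mod 2).
  s_2 = 0 + 1 + 0 + 1 + 0 + 0 + 0 + 1 = 3 ≡ 1 (mod 2).
  s_3 = 0 + 0 + 0 + 1 + 1 + 1 + 0 + 1 = 4 ≡ 0 (mod 2).
  s_4 = 1 + 0 + 1 + 1 + 1 + 1 + 0 + 1 = 6 ≡ 0 (mod 2).
s = (0, 1, 0, 0)^T — this equals column 4 of H (binary 0100), so error is at position 4.
Correct: flip bit 4 of r = 100010101110001 to get c = 100110101110001.


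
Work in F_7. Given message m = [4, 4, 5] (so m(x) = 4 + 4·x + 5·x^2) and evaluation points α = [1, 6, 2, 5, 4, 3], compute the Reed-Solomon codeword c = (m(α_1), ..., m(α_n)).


c = [6, 5, 4, 2, 2, 5]

Message polynomial: m(x) = 4 + 4·x + 5·x^2 (mod 7).
For each evaluation point α_i, compute m(α_i) mod 7:
  α_1 = 1: Horner steps 5 → 2 → 6, so m(1) = 6.
  α_2 = 6: Horner steps 5 → 6 → 5, so m(6) = 5.
  α_3 = 2: Horner steps 5 → 0 → 4, so m(2) = 4.
  α_4 = 5: Horner steps 5 → 1 → 2, so m(5) = 2.
  α_5 = 4: Horner steps 5 → 3 → 2, so m(4) = 2.
  α_6 = 3: Horner steps 5 → 5 → 5, so m(3) = 5.
Codeword c = [6, 5, 4, 2, 2, 5] ∈ F_7^6.


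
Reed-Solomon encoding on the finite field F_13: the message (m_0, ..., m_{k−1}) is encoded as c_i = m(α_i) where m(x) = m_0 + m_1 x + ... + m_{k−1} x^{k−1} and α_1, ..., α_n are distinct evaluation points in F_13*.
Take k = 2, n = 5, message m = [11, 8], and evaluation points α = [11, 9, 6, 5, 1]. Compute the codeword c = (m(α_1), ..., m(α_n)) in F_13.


c = [8, 5, 7, 12, 6]

Message polynomial: m(x) = 11 + 8·x (mod 13).
For each evaluation point α_i, compute m(α_i) mod 13:
  α_1 = 11: Horner steps 8 → 8, so m(11) = 8.
  α_2 = 9: Horner steps 8 → 5, so m(9) = 5.
  α_3 = 6: Horner steps 8 → 7, so m(6) = 7.
  α_4 = 5: Horner steps 8 → 12, so m(5) = 12.
  α_5 = 1: Horner steps 8 → 6, so m(1) = 6.
Codeword c = [8, 5, 7, 12, 6] ∈ F_13^5.


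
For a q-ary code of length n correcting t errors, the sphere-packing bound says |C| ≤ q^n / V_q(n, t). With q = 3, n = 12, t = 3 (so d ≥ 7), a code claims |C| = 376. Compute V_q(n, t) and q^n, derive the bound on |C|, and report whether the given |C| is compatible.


V_q(n, t) = 2049, q^n = 531441, Hamming bound = 259, |C| = 376 > bound (violated).

Step 1: Compute V_q(n, t) = Σ_{j=0}^3 C(n, j) (q−1)^j.
  j = 0: C(12,0)·(2)^0 = 1·1 = 1.
  j = 1: C(12,1)·(2)^1 = 12·2 = 24.
  j = 2: C(12,2)·(2)^2 = 66·4 = 264.
  j = 3: C(12,3)·(2)^3 = 220·8 = 1760.
  V_q(n, t) = 1 + 24 + 264 + 1760 = 2049.
Step 2: q^n = 3^12 = 531441.
Step 3: Hamming bound ⌊q^n / V_q(n,t)⌋ = ⌊531441/2049⌋ = 259.
Step 4: Compare |C| = 376 to 259: violated.
The claimed |C| lies above the Hamming bound, so no 3-ary code of length 12 with d ≥ 7 can have 376 codewords.


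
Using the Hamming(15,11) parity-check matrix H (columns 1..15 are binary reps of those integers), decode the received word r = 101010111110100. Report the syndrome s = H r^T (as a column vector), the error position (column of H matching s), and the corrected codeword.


s = (1, 1, 0, 1)^T, error position = 13, corrected codeword c = 101010111110000

Compute s = H r^T mod 2 one row at a time:
  s_1 = 1 + 1 + 1 + 1 + 0 + 1 + 0 + 0 = 5 ≡ 1 (mod 2).
  s_2 = 0 + 1 + 0 + 1 + 0 + 1 + 0 + 0 = 3 ≡ 1 (mod 2).
  s_3 = 0 + 1 + 0 + 1 + 1 + 1 + 0 + 0 = 4 ≡ 0 (mod 2).
  s_4 = 1 + 1 + 1 + 1 + 1 + 1 + 1 + 0 = 7 ≡ 1 (mod 2).
s = (1, 1, 0, 1)^T — this equals column 13 of H (binary 1101), so error is at position 13.
Correct: flip bit 13 of r = 101010111110100 to get c = 101010111110000.


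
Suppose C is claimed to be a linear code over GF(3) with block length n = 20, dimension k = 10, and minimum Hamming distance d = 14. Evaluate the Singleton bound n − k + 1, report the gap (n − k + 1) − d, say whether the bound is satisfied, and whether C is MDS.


Singleton RHS = n − k + 1 = 11, slack = -3, bound violated (no such code; not MDS).

Singleton bound: d ≤ n − k + 1.
Here n = 20, k = 10, so n − k + 1 = 11.
Given d = 14, check d ≤ 11: NO.
Slack = (n − k + 1) − d = -3.
The slack is negative: d = 14 exceeds n − k + 1 = 11 by 3, so the Singleton bound is violated and no linear [20, 10, 14]_3 code can exist. In particular it is not MDS (MDS requires d = n − k + 1 exactly).
Description: the claimed parameters are [20, 10, 14]_3; such a code would be impossible (violates the Singleton bound).


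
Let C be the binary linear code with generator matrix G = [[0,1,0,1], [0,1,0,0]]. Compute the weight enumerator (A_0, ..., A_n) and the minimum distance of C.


Weight distribution: A_0 = 1, A_1 = 2, A_2 = 1. Minimum distance d = 1.

Enumerate all 2^2 = 4 messages m ∈ F_2^2.
For each, compute codeword c = mG in F_2^4, then tally its weight.
  m = 00 → c = 0000, weight = 0.
  m = 10 → c = 0101, weight = 2.
  m = 01 → c = 0100, weight = 1.
  m = 11 → c = 0001, weight = 1.
Tally weights:
  weight 0: 1 codewords.
  weight 1: 2 codewords.
  weight 2: 1 codewords.
Minimum distance d = smallest w > 0 with A_w > 0 = 1.
Sanity: Σ A_w = 4 = 2^2 = 4 ✓.


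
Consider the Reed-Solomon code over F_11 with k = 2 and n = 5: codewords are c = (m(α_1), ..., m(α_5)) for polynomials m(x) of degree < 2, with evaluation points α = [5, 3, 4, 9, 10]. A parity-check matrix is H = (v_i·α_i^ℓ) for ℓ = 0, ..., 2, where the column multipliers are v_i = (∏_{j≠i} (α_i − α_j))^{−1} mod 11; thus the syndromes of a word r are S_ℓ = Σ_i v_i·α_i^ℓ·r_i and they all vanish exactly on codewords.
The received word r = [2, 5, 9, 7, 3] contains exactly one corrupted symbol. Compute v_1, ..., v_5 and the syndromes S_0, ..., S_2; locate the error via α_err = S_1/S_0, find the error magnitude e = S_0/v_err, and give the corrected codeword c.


S = (3, 8, 3), error at position 5, error magnitude e = 3, c = [2, 5, 9, 7, 0].

Step 1: column multipliers v_i = (∏_{j≠i}(α_i − α_j))^{−1} mod 11.
  i = 1 (α = 5): (5−3)(5−4)(5−9)(5−10) = 2·1·(−4)·(−5) = 40 ≡ 7, so v_1 = 7^{−1} = 8 (mod 11).
  i = 2 (α = 3): (3−5)(3−4)(3−9)(3−10) = (−2)·(−1)·(−6)·(−7) = 84 ≡ 7, so v_2 = 7^{−1} = 8 (mod 11).
  i = 3 (α = 4): (4−5)(4−3)(4−9)(4−10) = (−1)·1·(−5)·(−6) = −30 ≡ 3, so v_3 = 3^{−1} = 4 (mod 11).
  i = 4 (α = 9): (9−5)(9−3)(9−4)(9−10) = 4·6·5·(−1) = −120 ≡ 1, so v_4 = 1^{−1} = 1 (mod 11).
  i = 5 (α = 10): (10−5)(10−3)(10−4)(10−9) = 5·7·6·1 = 210 ≡ 1, so v_5 = 1^{−1} = 1 (mod 11).
  v = [8, 8, 4, 1, 1].
Step 2: syndromes of r = [2, 5, 9, 7, 3] (all sums mod 11).
  S_0 = Σ v_i r_i = 8·2 + 8·5 + 4·9 + 1·7 + 1·3 = 102 ≡ 3.
  S_1 = Σ v_i α_i r_i = 8·5·2 + 8·3·5 + 4·4·9 + 1·9·7 + 1·10·3 = 437 ≡ 8.
  α_i^2 mod 11 = [3, 9, 5, 4, 1].
  S_2 = Σ v_i α_i^2 r_i = 8·3·2 + 8·9·5 + 4·5·9 + 1·4·7 + 1·1·3 = 619 ≡ 3.
  S = (3, 8, 3) ≠ 0, so r is not a codeword (an error is present).
Step 3: locate the error. For a single error e at position i, S_ℓ = v_i·e·α_i^ℓ, so α_err = S_1/S_0.
  S_0^{−1} = 3^{−1} = 4 (mod 11), so α_err = 8·4 = 32 ≡ 10 = α_5. Error position i = 5.
  Consistency check: S_2/S_1 = 3·7 = 21 ≡ 10 = α_err ✓ (single-error assumption holds).
Step 4: error magnitude e = S_0/v_5 = S_0·∏_{j≠5}(α_5 − α_j) = 3·1 = 3 ≡ 3 (mod 11).
Step 5: correct position 5: c_5 = r_5 − e = 3 − 3 ≡ 0 (mod 11). Hence c = [2, 5, 9, 7, 0].
  Check: interpolating c through the α_i gives m(x) = 4 + 4·x (degree < 2) with m(α_i) = c_i for every i, so c is indeed a codeword.


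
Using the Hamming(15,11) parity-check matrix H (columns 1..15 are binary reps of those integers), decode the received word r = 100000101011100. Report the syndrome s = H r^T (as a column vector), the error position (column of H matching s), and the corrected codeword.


s = (0, 1, 0, 1)^T, error position = 5, corrected codeword c = 100010101011100

Compute s = H r^T mod 2 one row at a time:
  s_1 = 0 + 1 + 0 + 1 + 1 + 1 + 0 + 0 = 4 ≡ 0 (mod 2).
  s_2 = 0 + 0 + 0 + 1 + 1 + 1 + 0 + 0 = 3 ≡ 1 (mod 2).
  s_3 = 0 + 0 + 0 + 1 + 0 + 1 + 0 + 0 = 2 ≡ 0 (mod 2).
  s_4 = 1 + 0 + 0 + 1 + 1 + 1 + 1 + 0 = 5 ≡ 1 (mod 2).
s = (0, 1, 0, 1)^T — this equals column 5 of H (binary 0101), so error is at position 5.
Correct: flip bit 5 of r = 100000101011100 to get c = 100010101011100.


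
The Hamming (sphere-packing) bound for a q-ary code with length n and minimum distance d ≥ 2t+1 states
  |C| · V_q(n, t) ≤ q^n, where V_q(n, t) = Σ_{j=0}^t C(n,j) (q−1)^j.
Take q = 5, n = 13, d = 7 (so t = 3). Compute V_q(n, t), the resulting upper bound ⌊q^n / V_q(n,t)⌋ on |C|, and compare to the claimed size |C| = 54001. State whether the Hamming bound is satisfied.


V_q(n, t) = 19605, q^n = 1220703125, Hamming bound = 62264, |C| = 54001 ≤ bound (satisfied).

Step 1: Compute V_q(n, t) = Σ_{j=0}^3 C(n, j) (q−1)^j.
  j = 0: C(13,0)·(4)^0 = 1·1 = 1.
  j = 1: C(13,1)·(4)^1 = 13·4 = 52.
  j = 2: C(13,2)·(4)^2 = 78·16 = 1248.
  j = 3: C(13,3)·(4)^3 = 286·64 = 18304.
  V_q(n, t) = 1 + 52 + 1248 + 18304 = 19605.
Step 2: q^n = 5^13 = 1220703125.
Step 3: Hamming bound ⌊q^n / V_q(n,t)⌋ = ⌊1220703125/19605⌋ = 62264.
Step 4: Compare |C| = 54001 to 62264: satisfied.
The claimed |C| lies below the Hamming bound.


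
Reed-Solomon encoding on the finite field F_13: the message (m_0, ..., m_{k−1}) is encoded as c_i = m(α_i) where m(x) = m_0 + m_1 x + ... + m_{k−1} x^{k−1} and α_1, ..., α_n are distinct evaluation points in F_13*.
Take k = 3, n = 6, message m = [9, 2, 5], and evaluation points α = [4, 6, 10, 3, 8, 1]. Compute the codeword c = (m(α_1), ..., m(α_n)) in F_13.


c = [6, 6, 9, 8, 7, 3]

Message polynomial: m(x) = 9 + 2·x + 5·x^2 (mod 13).
For each evaluation point α_i, compute m(α_i) mod 13:
  α_1 = 4: Horner steps 5 → 9 → 6, so m(4) = 6.
  α_2 = 6: Horner steps 5 → 6 → 6, so m(6) = 6.
  α_3 = 10: Horner steps 5 → 0 → 9, so m(10) = 9.
  α_4 = 3: Horner steps 5 → 4 → 8, so m(3) = 8.
  α_5 = 8: Horner steps 5 → 3 → 7, so m(8) = 7.
  α_6 = 1: Horner steps 5 → 7 → 3, so m(1) = 3.
Codeword c = [6, 6, 9, 8, 7, 3] ∈ F_13^6.


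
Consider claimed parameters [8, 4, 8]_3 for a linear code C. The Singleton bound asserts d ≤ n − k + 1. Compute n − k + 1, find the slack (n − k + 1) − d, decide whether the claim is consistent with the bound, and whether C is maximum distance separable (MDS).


Singleton RHS = n − k + 1 = 5, slack = -3, bound violated (no such code; not MDS).

Singleton bound: d ≤ n − k + 1.
Here n = 8, k = 4, so n − k + 1 = 5.
Given d = 8, check d ≤ 5: NO.
Slack = (n − k + 1) − d = -3.
The slack is negative: d = 8 exceeds n − k + 1 = 5 by 3, so the Singleton bound is violated and no linear [8, 4, 8]_3 code can exist. In particular it is not MDS (MDS requires d = n − k + 1 exactly).
Description: the claimed parameters are [8, 4, 8]_3; such a code would be impossible (violates the Singleton bound).


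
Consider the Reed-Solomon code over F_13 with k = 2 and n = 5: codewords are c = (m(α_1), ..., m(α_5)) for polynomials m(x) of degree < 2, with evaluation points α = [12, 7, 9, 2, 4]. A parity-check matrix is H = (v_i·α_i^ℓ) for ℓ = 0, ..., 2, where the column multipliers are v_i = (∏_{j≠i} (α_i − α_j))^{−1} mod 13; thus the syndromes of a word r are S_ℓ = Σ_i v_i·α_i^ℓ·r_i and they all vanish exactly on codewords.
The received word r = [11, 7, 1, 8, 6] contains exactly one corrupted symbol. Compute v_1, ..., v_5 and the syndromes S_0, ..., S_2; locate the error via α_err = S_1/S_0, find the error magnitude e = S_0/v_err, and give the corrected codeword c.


S = (8, 4, 2), error at position 2, error magnitude e = 4, c = [11, 3, 1, 8, 6].

Step 1: column multipliers v_i = (∏_{j≠i}(α_i − α_j))^{−1} mod 13.
  i = 1 (α = 12): (12−7)(12−9)(12−2)(12−4) = 5·3·10·8 = 1200 ≡ 4, so v_1 = 4^{−1} = 10 (mod 13).
  i = 2 (α = 7): (7−12)(7−9)(7−2)(7−4) = (−5)·(−2)·5·3 = 150 ≡ 7, so v_2 = 7^{−1} = 2 (mod 13).
  i = 3 (α = 9): (9−12)(9−7)(9−2)(9−4) = (−3)·2·7·5 = −210 ≡ 11, so v_3 = 11^{−1} = 6 (mod 13).
  i = 4 (α = 2): (2−12)(2−7)(2−9)(2−4) = (−10)·(−5)·(−7)·(−2) = 700 ≡ 11, so v_4 = 11^{−1} = 6 (mod 13).
  i = 5 (α = 4): (4−12)(4−7)(4−9)(4−2) = (−8)·(−3)·(−5)·2 = −240 ≡ 7, so v_5 = 7^{−1} = 2 (mod 13).
  v = [10, 2, 6, 6, 2].
Step 2: syndromes of r = [11, 7, 1, 8, 6] (all sums mod 13).
  S_0 = Σ v_i r_i = 10·11 + 2·7 + 6·1 + 6·8 + 2·6 = 190 ≡ 8.
  S_1 = Σ v_i α_i r_i = 10·12·11 + 2·7·7 + 6·9·1 + 6·2·8 + 2·4·6 = 1616 ≡ 4.
  α_i^2 mod 13 = [1, 10, 3, 4, 3].
  S_2 = Σ v_i α_i^2 r_i = 10·1·11 + 2·10·7 + 6·3·1 + 6·4·8 + 2·3·6 = 496 ≡ 2.
  S = (8, 4, 2) ≠ 0, so r is not a codeword (an error is present).
Step 3: locate the error. For a single error e at position i, S_ℓ = v_i·e·α_i^ℓ, so α_err = S_1/S_0.
  S_0^{−1} = 8^{−1} = 5 (mod 13), so α_err = 4·5 = 20 ≡ 7 = α_2. Error position i = 2.
  Consistency check: S_2/S_1 = 2·10 = 20 ≡ 7 = α_err ✓ (single-error assumption holds).
Step 4: error magnitude e = S_0/v_2 = S_0·∏_{j≠2}(α_2 − α_j) = 8·7 = 56 ≡ 4 (mod 13).
Step 5: correct position 2: c_2 = r_2 − e = 7 − 4 ≡ 3 (mod 13). Hence c = [11, 3, 1, 8, 6].
  Check: interpolating c through the α_i gives m(x) = 10 + 12·x (degree < 2) with m(α_i) = c_i for every i, so c is indeed a codeword.


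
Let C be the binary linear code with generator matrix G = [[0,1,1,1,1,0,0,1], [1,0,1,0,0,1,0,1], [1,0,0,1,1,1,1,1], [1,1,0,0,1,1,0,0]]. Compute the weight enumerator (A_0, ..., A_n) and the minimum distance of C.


Weight distribution: A_0 = 1, A_1 = 1, A_3 = 2, A_4 = 5, A_5 = 5, A_6 = 2. Minimum distance d = 1.

Enumerate all 2^4 = 16 messages m ∈ F_2^4.
For each, compute codeword c = mG in F_2^8, then tally its weight.
  m = 0000 → c = 00000000, weight = 0.
  m = 1000 → c = 01111001, weight = 5.
  m = 0100 → c = 10100101, weight = 4.
  m = 1100 → c = 11011100, weight = 5.
  m = 0010 → c = 10011111, weight = 6.
  m = 1010 → c = 11100110, weight = 5.
  m = 0110 → c = 00111010, weight = 4.
  m = 1110 → c = 01000011, weight = 3.
  m = 0001 → c = 11001100, weight = 4.
  m = 1001 → c = 10110101, weight = 5.
  m = 0101 → c = 01101001, weight = 4.
  m = 1101 → c = 00010000, weight = 1.
  m = 0011 → c = 01010011, weight = 4.
  m = 1011 → c = 00101010, weight = 3.
  m = 0111 → c = 11110110, weight = 6.
  m = 1111 → c = 10001111, weight = 5.
Tally weights:
  weight 0: 1 codewords.
  weight 1: 1 codewords.
  weight 3: 2 codewords.
  weight 4: 5 codewords.
  weight 5: 5 codewords.
  weight 6: 2 codewords.
Minimum distance d = smallest w > 0 with A_w > 0 = 1.
Sanity: Σ A_w = 16 = 2^4 = 16 ✓.


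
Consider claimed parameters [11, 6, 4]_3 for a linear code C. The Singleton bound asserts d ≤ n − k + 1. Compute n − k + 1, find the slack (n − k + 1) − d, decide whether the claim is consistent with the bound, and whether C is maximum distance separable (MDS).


Singleton RHS = n − k + 1 = 6, slack = 2, bound satisfied, not MDS.

Singleton bound: d ≤ n − k + 1.
Here n = 11, k = 6, so n − k + 1 = 6.
Given d = 4, check d ≤ 6: YES.
Slack = (n − k + 1) − d = 2.
The code is NOT MDS (slack = 2 > 0).
Description: the claimed parameters are [11, 6, 4]_3; such a code would be non-MDS.


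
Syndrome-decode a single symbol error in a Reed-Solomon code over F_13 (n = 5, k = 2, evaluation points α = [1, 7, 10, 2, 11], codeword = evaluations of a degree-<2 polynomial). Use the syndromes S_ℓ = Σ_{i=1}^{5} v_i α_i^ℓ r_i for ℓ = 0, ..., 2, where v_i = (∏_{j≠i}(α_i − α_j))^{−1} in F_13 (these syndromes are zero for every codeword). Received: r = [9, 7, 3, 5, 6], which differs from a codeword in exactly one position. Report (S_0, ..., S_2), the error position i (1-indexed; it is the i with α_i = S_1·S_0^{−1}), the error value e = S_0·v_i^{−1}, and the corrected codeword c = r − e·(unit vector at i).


S = (1, 1, 1), error at position 1, error magnitude e = 7, c = [2, 7, 3, 5, 6].

Step 1: column multipliers v_i = (∏_{j≠i}(α_i − α_j))^{−1} mod 13.
  i = 1 (α = 1): (1−7)(1−10)(1−2)(1−11) = (−6)·(−9)·(−1)·(−10) = 540 ≡ 7, so v_1 = 7^{−1} = 2 (mod 13).
  i = 2 (α = 7): (7−1)(7−10)(7−2)(7−11) = 6·(−3)·5·(−4) = 360 ≡ 9, so v_2 = 9^{−1} = 3 (mod 13).
  i = 3 (α = 10): (10−1)(10−7)(10−2)(10−11) = 9·3·8·(−1) = −216 ≡ 5, so v_3 = 5^{−1} = 8 (mod 13).
  i = 4 (α = 2): (2−1)(2−7)(2−10)(2−11) = 1·(−5)·(−8)·(−9) = −360 ≡ 4, so v_4 = 4^{−1} = 10 (mod 13).
  i = 5 (α = 11): (11−1)(11−7)(11−10)(11−2) = 10·4·1·9 = 360 ≡ 9, so v_5 = 9^{−1} = 3 (mod 13).
  v = [2, 3, 8, 10, 3].
Step 2: syndromes of r = [9, 7, 3, 5, 6] (all sums mod 13).
  S_0 = Σ v_i r_i = 2·9 + 3·7 + 8·3 + 10·5 + 3·6 = 131 ≡ 1.
  S_1 = Σ v_i α_i r_i = 2·1·9 + 3·7·7 + 8·10·3 + 10·2·5 + 3·11·6 = 703 ≡ 1.
  α_i^2 mod 13 = [1, 10, 9, 4, 4].
  S_2 = Σ v_i α_i^2 r_i = 2·1·9 + 3·10·7 + 8·9·3 + 10·4·5 + 3·4·6 = 716 ≡ 1.
  S = (1, 1, 1) ≠ 0, so r is not a codeword (an error is present).
Step 3: locate the error. For a single error e at position i, S_ℓ = v_i·e·α_i^ℓ, so α_err = S_1/S_0.
  S_0^{−1} = 1^{−1} = 1 (mod 13), so α_err = 1·1 = 1 ≡ 1 = α_1. Error position i = 1.
  Consistency check: S_2/S_1 = 1·1 = 1 ≡ 1 = α_err ✓ (single-error assumption holds).
Step 4: error magnitude e = S_0/v_1 = S_0·∏_{j≠1}(α_1 − α_j) = 1·7 = 7 ≡ 7 (mod 13).
Step 5: correct position 1: c_1 = r_1 − e = 9 − 7 ≡ 2 (mod 13). Hence c = [2, 7, 3, 5, 6].
  Check: interpolating c through the α_i gives m(x) = 12 + 3·x (degree < 2) with m(α_i) = c_i for every i, so c is indeed a codeword.


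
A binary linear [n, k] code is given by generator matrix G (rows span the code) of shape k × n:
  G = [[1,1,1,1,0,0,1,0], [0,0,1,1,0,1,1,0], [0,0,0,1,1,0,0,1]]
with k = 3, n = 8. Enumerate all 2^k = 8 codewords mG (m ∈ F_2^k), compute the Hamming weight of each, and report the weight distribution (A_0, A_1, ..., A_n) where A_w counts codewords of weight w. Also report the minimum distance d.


Weight distribution: A_0 = 1, A_3 = 2, A_4 = 1, A_5 = 2, A_6 = 2. Minimum distance d = 3.

Enumerate all 2^3 = 8 messages m ∈ F_2^3.
For each, compute codeword c = mG in F_2^8, then tally its weight.
  m = 000 → c = 00000000, weight = 0.
  m = 100 → c = 11110010, weight = 5.
  m = 010 → c = 00110110, weight = 4.
  m = 110 → c = 11000100, weight = 3.
  m = 001 → c = 00011001, weight = 3.
  m = 101 → c = 11101011, weight = 6.
  m = 011 → c = 00101111, weight = 5.
  m = 111 → c = 11011101, weight = 6.
Tally weights:
  weight 0: 1 codewords.
  weight 3: 2 codewords.
  weight 4: 1 codewords.
  weight 5: 2 codewords.
  weight 6: 2 codewords.
Minimum distance d = smallest w > 0 with A_w > 0 = 3.
Sanity: Σ A_w = 8 = 2^3 = 8 ✓.


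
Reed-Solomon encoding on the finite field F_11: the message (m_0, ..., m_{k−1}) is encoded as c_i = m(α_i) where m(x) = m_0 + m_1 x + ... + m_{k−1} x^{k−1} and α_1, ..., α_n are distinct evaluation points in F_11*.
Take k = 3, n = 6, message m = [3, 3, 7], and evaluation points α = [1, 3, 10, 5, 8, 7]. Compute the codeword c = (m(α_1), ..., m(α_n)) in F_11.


c = [2, 9, 7, 6, 2, 4]

Message polynomial: m(x) = 3 + 3·x + 7·x^2 (mod 11).
For each evaluation point α_i, compute m(α_i) mod 11:
  α_1 = 1: Horner steps 7 → 10 → 2, so m(1) = 2.
  α_2 = 3: Horner steps 7 → 2 → 9, so m(3) = 9.
  α_3 = 10: Horner steps 7 → 7 → 7, so m(10) = 7.
  α_4 = 5: Horner steps 7 → 5 → 6, so m(5) = 6.
  α_5 = 8: Horner steps 7 → 4 → 2, so m(8) = 2.
  α_6 = 7: Horner steps 7 → 8 → 4, so m(7) = 4.
Codeword c = [2, 9, 7, 6, 2, 4] ∈ F_11^6.


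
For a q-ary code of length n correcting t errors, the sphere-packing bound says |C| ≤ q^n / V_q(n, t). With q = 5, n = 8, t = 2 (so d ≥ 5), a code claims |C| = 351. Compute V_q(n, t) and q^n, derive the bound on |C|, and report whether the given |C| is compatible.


V_q(n, t) = 481, q^n = 390625, Hamming bound = 812, |C| = 351 ≤ bound (satisfied).

Step 1: Compute V_q(n, t) = Σ_{j=0}^2 C(n, j) (q−1)^j.
  j = 0: C(8,0)·(4)^0 = 1·1 = 1.
  j = 1: C(8,1)·(4)^1 = 8·4 = 32.
  j = 2: C(8,2)·(4)^2 = 28·16 = 448.
  V_q(n, t) = 1 + 32 + 448 = 481.
Step 2: q^n = 5^8 = 390625.
Step 3: Hamming bound ⌊q^n / V_q(n,t)⌋ = ⌊390625/481⌋ = 812.
Step 4: Compare |C| = 351 to 812: satisfied.
The claimed |C| lies below the Hamming bound.


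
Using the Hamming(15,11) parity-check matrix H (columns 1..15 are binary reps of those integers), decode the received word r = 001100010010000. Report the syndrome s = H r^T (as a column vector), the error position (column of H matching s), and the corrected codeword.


s = (0, 1, 0, 0)^T, error position = 4, corrected codeword c = 001000010010000

Compute s = H r^T mod 2 one row at a time:
  s_1 = 1 + 0 + 0 + 1 + 0 + 0 + 0 + 0 = 2 ≡ 0 (mod 2).
  s_2 = 1 + 0 + 0 + 0 + 0 + 0 + 0 + 0 = 1 ≡ 1 (mod 2).
  s_3 = 0 + 1 + 0 + 0 + 0 + 1 + 0 + 0 = 2 ≡ 0 (mod 2).
  s_4 = 0 + 1 + 0 + 0 + 0 + 1 + 0 + 0 = 2 ≡ 0 (mod 2).
s = (0, 1, 0, 0)^T — this equals column 4 of H (binary 0100), so error is at position 4.
Correct: flip bit 4 of r = 001100010010000 to get c = 001000010010000.


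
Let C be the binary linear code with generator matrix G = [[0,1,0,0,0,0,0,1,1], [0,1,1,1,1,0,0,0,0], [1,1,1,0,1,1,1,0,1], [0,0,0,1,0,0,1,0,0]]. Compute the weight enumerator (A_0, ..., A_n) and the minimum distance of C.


Weight distribution: A_0 = 1, A_2 = 1, A_3 = 2, A_4 = 3, A_5 = 4, A_6 = 3, A_7 = 2. Minimum distance d = 2.

Enumerate all 2^4 = 16 messages m ∈ F_2^4.
For each, compute codeword c = mG in F_2^9, then tally its weight.
  m = 0000 → c = 000000000, weight = 0.
  m = 1000 → c = 010000011, weight = 3.
  m = 0100 → c = 011110000, weight = 4.
  m = 1100 → c = 001110011, weight = 5.
  m = 0010 → c = 111011101, weight = 7.
  m = 1010 → c = 101011110, weight = 6.
  m = 0110 → c = 100101101, weight = 5.
  m = 1110 → c = 110101110, weight = 6.
  m = 0001 → c = 000100100, weight = 2.
  m = 1001 → c = 010100111, weight = 5.
  m = 0101 → c = 011010100, weight = 4.
  m = 1101 → c = 001010111, weight = 5.
  m = 0011 → c = 111111001, weight = 7.
  m = 1011 → c = 101111010, weight = 6.
  m = 0111 → c = 100001001, weight = 3.
  m = 1111 → c = 110001010, weight = 4.
Tally weights:
  weight 0: 1 codewords.
  weight 2: 1 codewords.
  weight 3: 2 codewords.
  weight 4: 3 codewords.
  weight 5: 4 codewords.
  weight 6: 3 codewords.
  weight 7: 2 codewords.
Minimum distance d = smallest w > 0 with A_w > 0 = 2.
Sanity: Σ A_w = 16 = 2^4 = 16 ✓.


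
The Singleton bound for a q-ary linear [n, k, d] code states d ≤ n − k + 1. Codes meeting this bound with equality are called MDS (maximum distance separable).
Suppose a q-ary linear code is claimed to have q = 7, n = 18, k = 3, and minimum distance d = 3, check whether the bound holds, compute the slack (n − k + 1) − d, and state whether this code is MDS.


Singleton RHS = n − k + 1 = 16, slack = 13, bound satisfied, not MDS.

Singleton bound: d ≤ n − k + 1.
Here n = 18, k = 3, so n − k + 1 = 16.
Given d = 3, check d ≤ 16: YES.
Slack = (n − k + 1) − d = 13.
The code is NOT MDS (slack = 13 > 0).
Description: the claimed parameters are [18, 3, 3]_7; such a code would be non-MDS.


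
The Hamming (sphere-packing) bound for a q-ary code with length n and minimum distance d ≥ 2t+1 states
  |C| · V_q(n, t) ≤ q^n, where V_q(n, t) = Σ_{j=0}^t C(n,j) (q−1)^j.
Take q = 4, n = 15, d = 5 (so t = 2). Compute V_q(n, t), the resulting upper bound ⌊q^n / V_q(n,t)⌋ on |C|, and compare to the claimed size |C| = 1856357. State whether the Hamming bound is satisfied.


V_q(n, t) = 991, q^n = 1073741824, Hamming bound = 1083493, |C| = 1856357 > bound (violated).

Step 1: Compute V_q(n, t) = Σ_{j=0}^2 C(n, j) (q−1)^j.
  j = 0: C(15,0)·(3)^0 = 1·1 = 1.
  j = 1: C(15,1)·(3)^1 = 15·3 = 45.
  j = 2: C(15,2)·(3)^2 = 105·9 = 945.
  V_q(n, t) = 1 + 45 + 945 = 991.
Step 2: q^n = 4^15 = 1073741824.
Step 3: Hamming bound ⌊q^n / V_q(n,t)⌋ = ⌊1073741824/991⌋ = 1083493.
Step 4: Compare |C| = 1856357 to 1083493: violated.
The claimed |C| lies above the Hamming bound, so no 4-ary code of length 15 with d ≥ 5 can have 1856357 codewords.


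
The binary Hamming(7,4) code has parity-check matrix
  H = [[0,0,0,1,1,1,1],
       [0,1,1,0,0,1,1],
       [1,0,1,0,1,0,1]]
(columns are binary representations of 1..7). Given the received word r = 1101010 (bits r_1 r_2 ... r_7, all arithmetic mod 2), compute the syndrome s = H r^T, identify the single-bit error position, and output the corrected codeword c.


s = (0, 0, 1)^T, error position = 1, corrected codeword c = 0101010

Compute s = H r^T mod 2 one row at a time:
  s_1 = 1 + 0 + 1 + 0 = 2 ≡ 0 (mod 2).
  s_2 = 1 + 0 + 1 + 0 = 2 ≡ 0 (mod 2).
  s_3 = 1 + 0 + 0 + 0 = 1 ≡ 1 (mod 2).
s = (0, 0, 1)^T — this equals column 1 of H (binary 001), so error is at position 1.
Correct: flip bit 1 of r = 1101010 to get c = 0101010.


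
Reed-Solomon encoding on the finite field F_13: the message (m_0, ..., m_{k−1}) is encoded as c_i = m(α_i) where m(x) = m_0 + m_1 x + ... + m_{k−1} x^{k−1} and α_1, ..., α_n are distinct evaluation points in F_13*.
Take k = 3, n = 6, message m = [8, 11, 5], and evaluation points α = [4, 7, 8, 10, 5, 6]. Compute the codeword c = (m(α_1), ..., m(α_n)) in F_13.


c = [2, 5, 0, 7, 6, 7]

Message polynomial: m(x) = 8 + 11·x + 5·x^2 (mod 13).
For each evaluation point α_i, compute m(α_i) mod 13:
  α_1 = 4: Horner steps 5 → 5 → 2, so m(4) = 2.
  α_2 = 7: Horner steps 5 → 7 → 5, so m(7) = 5.
  α_3 = 8: Horner steps 5 → 12 → 0, so m(8) = 0.
  α_4 = 10: Horner steps 5 → 9 → 7, so m(10) = 7.
  α_5 = 5: Horner steps 5 → 10 → 6, so m(5) = 6.
  α_6 = 6: Horner steps 5 → 2 → 7, so m(6) = 7.
Codeword c = [2, 5, 0, 7, 6, 7] ∈ F_13^6.


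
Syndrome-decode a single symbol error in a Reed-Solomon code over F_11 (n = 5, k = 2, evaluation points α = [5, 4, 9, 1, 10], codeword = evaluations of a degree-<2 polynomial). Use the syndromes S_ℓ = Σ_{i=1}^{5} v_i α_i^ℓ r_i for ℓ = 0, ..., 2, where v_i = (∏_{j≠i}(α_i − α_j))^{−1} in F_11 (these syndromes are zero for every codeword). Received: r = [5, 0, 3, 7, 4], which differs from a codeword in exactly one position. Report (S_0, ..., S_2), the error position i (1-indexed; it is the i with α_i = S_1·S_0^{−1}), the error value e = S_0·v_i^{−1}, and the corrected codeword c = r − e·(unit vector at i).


S = (3, 8, 3), error at position 5, error magnitude e = 7, c = [5, 0, 3, 7, 8].

Step 1: column multipliers v_i = (∏_{j≠i}(α_i − α_j))^{−1} mod 11.
  i = 1 (α = 5): (5−4)(5−9)(5−1)(5−10) = 1·(−4)·4·(−5) = 80 ≡ 3, so v_1 = 3^{−1} = 4 (mod 11).
  i = 2 (α = 4): (4−5)(4−9)(4−1)(4−10) = (−1)·(−5)·3·(−6) = −90 ≡ 9, so v_2 = 9^{−1} = 5 (mod 11).
  i = 3 (α = 9): (9−5)(9−4)(9−1)(9−10) = 4·5·8·(−1) = −160 ≡ 5, so v_3 = 5^{−1} = 9 (mod 11).
  i = 4 (α = 1): (1−5)(1−4)(1−9)(1−10) = (−4)·(−3)·(−8)·(−9) = 864 ≡ 6, so v_4 = 6^{−1} = 2 (mod 11).
  i = 5 (α = 10): (10−5)(10−4)(10−9)(10−1) = 5·6·1·9 = 270 ≡ 6, so v_5 = 6^{−1} = 2 (mod 11).
  v = [4, 5, 9, 2, 2].
Step 2: syndromes of r = [5, 0, 3, 7, 4] (all sums mod 11).
  S_0 = Σ v_i r_i = 4·5 + 5·0 + 9·3 + 2·7 + 2·4 = 69 ≡ 3.
  S_1 = Σ v_i α_i r_i = 4·5·5 + 5·4·0 + 9·9·3 + 2·1·7 + 2·10·4 = 437 ≡ 8.
  α_i^2 mod 11 = [3, 5, 4, 1, 1].
  S_2 = Σ v_i α_i^2 r_i = 4·3·5 + 5·5·0 + 9·4·3 + 2·1·7 + 2·1·4 = 190 ≡ 3.
  S = (3, 8, 3) ≠ 0, so r is not a codeword (an error is present).
Step 3: locate the error. For a single error e at position i, S_ℓ = v_i·e·α_i^ℓ, so α_err = S_1/S_0.
  S_0^{−1} = 3^{−1} = 4 (mod 11), so α_err = 8·4 = 32 ≡ 10 = α_5. Error position i = 5.
  Consistency check: S_2/S_1 = 3·7 = 21 ≡ 10 = α_err ✓ (single-error assumption holds).
Step 4: error magnitude e = S_0/v_5 = S_0·∏_{j≠5}(α_5 − α_j) = 3·6 = 18 ≡ 7 (mod 11).
Step 5: correct position 5: c_5 = r_5 − e = 4 − 7 ≡ 8 (mod 11). Hence c = [5, 0, 3, 7, 8].
  Check: interpolating c through the α_i gives m(x) = 2 + 5·x (degree < 2) with m(α_i) = c_i for every i, so c is indeed a codeword.


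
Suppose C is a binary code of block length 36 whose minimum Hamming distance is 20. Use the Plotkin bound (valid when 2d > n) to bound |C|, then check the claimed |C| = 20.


Plotkin bound M ≤ 10; given |C| = 20 > bound (violated).

Check applicability: 2d = 40, n = 36.
2d − n = 4 > 0, so Plotkin applies.
Compute d/(2d−n) = 20/4 ≈ 5.0000.
⌊d/(2d−n)⌋ = 5.
Plotkin bound: M ≤ 2·5 = 10.
Given |C| = 20, check: VIOLATED.
This |C| is above the Plotkin bound, so no binary code with n = 36, d = 20 and 20 codewords exists.


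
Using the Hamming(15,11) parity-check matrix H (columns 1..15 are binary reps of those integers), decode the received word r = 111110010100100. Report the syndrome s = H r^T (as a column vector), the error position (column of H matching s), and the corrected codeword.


s = (1, 1, 1, 0)^T, error position = 14, corrected codeword c = 111110010100110

Compute s = H r^T mod 2 one row at a time:
  s_1 = 1 + 0 + 1 + 0 + 0 + 1 + 0 + 0 = 3 ≡ 1 (mod 2).
  s_2 = 1 + 1 + 0 + 0 + 0 + 1 + 0 + 0 = 3 ≡ 1 (mod 2).
  s_3 = 1 + 1 + 0 + 0 + 1 + 0 + 0 + 0 = 3 ≡ 1 (mod 2).
  s_4 = 1 + 1 + 1 + 0 + 0 + 0 + 1 + 0 = 4 ≡ 0 (mod 2).
s = (1, 1, 1, 0)^T — this equals column 14 of H (binary 1110), so error is at position 14.
Correct: flip bit 14 of r = 111110010100100 to get c = 111110010100110.


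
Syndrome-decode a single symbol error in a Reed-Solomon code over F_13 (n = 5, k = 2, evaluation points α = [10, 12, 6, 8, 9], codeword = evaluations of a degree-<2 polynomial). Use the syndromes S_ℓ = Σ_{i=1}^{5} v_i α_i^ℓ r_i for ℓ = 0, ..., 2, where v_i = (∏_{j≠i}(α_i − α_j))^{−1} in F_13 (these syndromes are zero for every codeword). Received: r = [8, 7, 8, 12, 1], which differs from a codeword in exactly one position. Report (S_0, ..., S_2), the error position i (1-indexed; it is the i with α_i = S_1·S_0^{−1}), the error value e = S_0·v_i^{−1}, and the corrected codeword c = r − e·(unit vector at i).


S = (7, 5, 11), error at position 1, error magnitude e = 5, c = [3, 7, 8, 12, 1].

Step 1: column multipliers v_i = (∏_{j≠i}(α_i − α_j))^{−1} mod 13.
  i = 1 (α = 10): (10−12)(10−6)(10−8)(10−9) = (−2)·4·2·1 = −16 ≡ 10, so v_1 = 10^{−1} = 4 (mod 13).
  i = 2 (α = 12): (12−10)(12−6)(12−8)(12−9) = 2·6·4·3 = 144 ≡ 1, so v_2 = 1^{−1} = 1 (mod 13).
  i = 3 (α = 6): (6−10)(6−12)(6−8)(6−9) = (−4)·(−6)·(−2)·(−3) = 144 ≡ 1, so v_3 = 1^{−1} = 1 (mod 13).
  i = 4 (α = 8): (8−10)(8−12)(8−6)(8−9) = (−2)·(−4)·2·(−1) = −16 ≡ 10, so v_4 = 10^{−1} = 4 (mod 13).
  i = 5 (α = 9): (9−10)(9−12)(9−6)(9−8) = (−1)·(−3)·3·1 = 9 ≡ 9, so v_5 = 9^{−1} = 3 (mod 13).
  v = [4, 1, 1, 4, 3].
Step 2: syndromes of r = [8, 7, 8, 12, 1] (all sums mod 13).
  S_0 = Σ v_i r_i = 4·8 + 1·7 + 1·8 + 4·12 + 3·1 = 98 ≡ 7.
  S_1 = Σ v_i α_i r_i = 4·10·8 + 1·12·7 + 1·6·8 + 4·8·12 + 3·9·1 = 863 ≡ 5.
  α_i^2 mod 13 = [9, 1, 10, 12, 3].
  S_2 = Σ v_i α_i^2 r_i = 4·9·8 + 1·1·7 + 1·10·8 + 4·12·12 + 3·3·1 = 960 ≡ 11.
  S = (7, 5, 11) ≠ 0, so r is not a codeword (an error is present).
Step 3: locate the error. For a single error e at position i, S_ℓ = v_i·e·α_i^ℓ, so α_err = S_1/S_0.
  S_0^{−1} = 7^{−1} = 2 (mod 13), so α_err = 5·2 = 10 ≡ 10 = α_1. Error position i = 1.
  Consistency check: S_2/S_1 = 11·8 = 88 ≡ 10 = α_err ✓ (single-error assumption holds).
Step 4: error magnitude e = S_0/v_1 = S_0·∏_{j≠1}(α_1 − α_j) = 7·10 = 70 ≡ 5 (mod 13).
Step 5: correct position 1: c_1 = r_1 − e = 8 − 5 ≡ 3 (mod 13). Hence c = [3, 7, 8, 12, 1].
  Check: interpolating c through the α_i gives m(x) = 9 + 2·x (degree < 2) with m(α_i) = c_i for every i, so c is indeed a codeword.


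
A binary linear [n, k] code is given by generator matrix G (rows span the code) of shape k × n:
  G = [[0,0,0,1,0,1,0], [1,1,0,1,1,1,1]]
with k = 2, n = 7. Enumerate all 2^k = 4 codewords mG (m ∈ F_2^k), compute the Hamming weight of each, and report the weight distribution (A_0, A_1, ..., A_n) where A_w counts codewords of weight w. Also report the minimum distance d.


Weight distribution: A_0 = 1, A_2 = 1, A_4 = 1, A_6 = 1. Minimum distance d = 2.

Enumerate all 2^2 = 4 messages m ∈ F_2^2.
For each, compute codeword c = mG in F_2^7, then tally its weight.
  m = 00 → c = 0000000, weight = 0.
  m = 10 → c = 0001010, weight = 2.
  m = 01 → c = 1101111, weight = 6.
  m = 11 → c = 1100101, weight = 4.
Tally weights:
  weight 0: 1 codewords.
  weight 2: 1 codewords.
  weight 4: 1 codewords.
  weight 6: 1 codewords.
Minimum distance d = smallest w > 0 with A_w > 0 = 2.
Sanity: Σ A_w = 4 = 2^2 = 4 ✓.


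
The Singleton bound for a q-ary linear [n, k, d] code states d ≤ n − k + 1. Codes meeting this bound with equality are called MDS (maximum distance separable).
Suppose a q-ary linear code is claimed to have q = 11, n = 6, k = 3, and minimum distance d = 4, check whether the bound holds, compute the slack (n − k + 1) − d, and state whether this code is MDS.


Singleton RHS = n − k + 1 = 4, slack = 0, bound satisfied, MDS.

Singleton bound: d ≤ n − k + 1.
Here n = 6, k = 3, so n − k + 1 = 4.
Given d = 4, check d ≤ 4: YES.
Slack = (n − k + 1) − d = 0.
The code is MDS (slack = 0).
Description: the claimed parameters are [6, 3, 4]_11; such a code would be MDS (meets Singleton bound).


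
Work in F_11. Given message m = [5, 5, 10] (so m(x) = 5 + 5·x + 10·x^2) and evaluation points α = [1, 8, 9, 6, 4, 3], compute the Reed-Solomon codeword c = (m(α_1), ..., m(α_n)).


c = [9, 3, 2, 10, 9, 0]

Message polynomial: m(x) = 5 + 5·x + 10·x^2 (mod 11).
For each evaluation point α_i, compute m(α_i) mod 11:
  α_1 = 1: Horner steps 10 → 4 → 9, so m(1) = 9.
  α_2 = 8: Horner steps 10 → 8 → 3, so m(8) = 3.
  α_3 = 9: Horner steps 10 → 7 → 2, so m(9) = 2.
  α_4 = 6: Horner steps 10 → 10 → 10, so m(6) = 10.
  α_5 = 4: Horner steps 10 → 1 → 9, so m(4) = 9.
  α_6 = 3: Horner steps 10 → 2 → 0, so m(3) = 0.
Codeword c = [9, 3, 2, 10, 9, 0] ∈ F_11^6.
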